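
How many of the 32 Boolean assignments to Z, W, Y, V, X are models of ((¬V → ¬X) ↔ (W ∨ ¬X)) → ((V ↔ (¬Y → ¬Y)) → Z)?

Initial set: {(((¬V → ¬X) ↔ (W ∨ ¬X)) → ((V ↔ (¬Y → ¬Y)) → Z))}.
(((¬V → ¬X) ↔ (W ∨ ¬X)) → ((V ↔ (¬Y → ¬Y)) → Z)): β-rule — branch into ¬((¬V → ¬X) ↔ (W ∨ ¬X))  //  ((V ↔ (¬Y → ¬Y)) → Z).
  branch 1 (add ¬((¬V → ¬X) ↔ (W ∨ ¬X))):
    ¬((¬V → ¬X) ↔ (W ∨ ¬X)): β-rule — branch into (¬V → ¬X), ¬(W ∨ ¬X)  //  ¬(¬V → ¬X), (W ∨ ¬X).
      branch 1.1 (add (¬V → ¬X), ¬(W ∨ ¬X)):
        ¬(W ∨ ¬X): α-rule — add ¬W, ¬¬X.
        (¬V → ¬X): β-rule — branch into ¬¬V  //  ¬X.
          branch 1.1.1 (add ¬¬V):
            ○ open, literals {V=T, W=F, X=T}.
          branch 1.1.2 (add ¬X):
            × closes — contains both X and ¬X.
      branch 1.2 (add ¬(¬V → ¬X), (W ∨ ¬X)):
        ¬(¬V → ¬X): α-rule — add ¬V, ¬¬X.
        (W ∨ ¬X): β-rule — branch into W  //  ¬X.
          branch 1.2.1 (add W):
            ○ open, literals {V=F, W=T, X=T}.
          branch 1.2.2 (add ¬X):
            × closes — contains both X and ¬X.
  branch 2 (add ((V ↔ (¬Y → ¬Y)) → Z)):
    ((V ↔ (¬Y → ¬Y)) → Z): β-rule — branch into ¬(V ↔ (¬Y → ¬Y))  //  Z.
      branch 2.1 (add ¬(V ↔ (¬Y → ¬Y))):
        ¬(V ↔ (¬Y → ¬Y)): β-rule — branch into V, ¬(¬Y → ¬Y)  //  ¬V, (¬Y → ¬Y).
          branch 2.1.1 (add V, ¬(¬Y → ¬Y)):
            ¬(¬Y → ¬Y): α-rule — add ¬Y, ¬¬Y.
            × closes — contains both Y and ¬Y.
          branch 2.1.2 (add ¬V, (¬Y → ¬Y)):
            (¬Y → ¬Y): β-rule — branch into ¬¬Y  //  ¬Y.
              branch 2.1.2.1 (add ¬¬Y):
                ○ open, literals {V=F, Y=T}.
              branch 2.1.2.2 (add ¬Y):
                ○ open, literals {V=F, Y=F}.
      branch 2.2 (add Z):
        ○ open, literals {Z=T}.
3 branches closed, 5 open.
Each open branch fixes some atoms; the unmentioned ones are free. Counting distinct full assignments: branch {V=T, W=F, X=T} (Z, Y) contributes 4 new; branch {V=F, W=T, X=T} (Z, Y) contributes 4 new; branch {V=F, Y=T} (Z, W, X) contributes 6 new; branch {V=F, Y=F} (Z, W, X) contributes 6 new; branch {Z=T} (W, Y, V, X) contributes 6 new. Total: 26.

26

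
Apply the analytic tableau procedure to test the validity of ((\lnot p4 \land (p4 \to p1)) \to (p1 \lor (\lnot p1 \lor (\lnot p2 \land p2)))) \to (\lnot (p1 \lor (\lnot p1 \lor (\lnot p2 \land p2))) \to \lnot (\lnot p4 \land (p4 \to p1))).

Valid

Assume the negation and expand:
Initial set: {\lnot (((\lnot p4 \land (p4 \to p1)) \to (p1 \lor (\lnot p1 \lor (\lnot p2 \land p2)))) \to (\lnot (p1 \lor (\lnot p1 \lor (\lnot p2 \land p2))) \to \lnot (\lnot p4 \land (p4 \to p1))))}.
\lnot (((\lnot p4 \land (p4 \to p1)) \to (p1 \lor (\lnot p1 \lor (\lnot p2 \land p2)))) \to (\lnot (p1 \lor (\lnot p1 \lor (\lnot p2 \land p2))) \to \lnot (\lnot p4 \land (p4 \to p1)))): α-rule — add ((\lnot p4 \land (p4 \to p1)) \to (p1 \lor (\lnot p1 \lor (\lnot p2 \land p2)))), \lnot (\lnot (p1 \lor (\lnot p1 \lor (\lnot p2 \land p2))) \to \lnot (\lnot p4 \land (p4 \to p1))).
\lnot (\lnot (p1 \lor (\lnot p1 \lor (\lnot p2 \land p2))) \to \lnot (\lnot p4 \land (p4 \to p1))): α-rule — add \lnot (p1 \lor (\lnot p1 \lor (\lnot p2 \land p2))), \lnot \lnot (\lnot p4 \land (p4 \to p1)).
\lnot (p1 \lor (\lnot p1 \lor (\lnot p2 \land p2))): α-rule — add \lnot p1, \lnot (\lnot p1 \lor (\lnot p2 \land p2)).
\lnot \lnot (\lnot p4 \land (p4 \to p1)): α-rule — add \lnot p4, (p4 \to p1).
\lnot (\lnot p1 \lor (\lnot p2 \land p2)): α-rule — add \lnot \lnot p1, \lnot (\lnot p2 \land p2).
× closes — contains both p1 and \lnot p1.
All 1 branch closes.
Every branch closed, so the negation is unsatisfiable and the formula is valid.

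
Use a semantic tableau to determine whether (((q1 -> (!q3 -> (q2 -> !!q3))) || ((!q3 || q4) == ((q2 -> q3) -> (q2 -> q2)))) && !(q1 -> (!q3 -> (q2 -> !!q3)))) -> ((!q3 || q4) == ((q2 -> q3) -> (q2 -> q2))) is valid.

Assume the negation and expand:
Initial set: {!((((q1 -> (!q3 -> (q2 -> !!q3))) || ((!q3 || q4) == ((q2 -> q3) -> (q2 -> q2)))) && !(q1 -> (!q3 -> (q2 -> !!q3)))) -> ((!q3 || q4) == ((q2 -> q3) -> (q2 -> q2))))}.
!((((q1 -> (!q3 -> (q2 -> !!q3))) || ((!q3 || q4) == ((q2 -> q3) -> (q2 -> q2)))) && !(q1 -> (!q3 -> (q2 -> !!q3)))) -> ((!q3 || q4) == ((q2 -> q3) -> (q2 -> q2)))): α-rule — add (((q1 -> (!q3 -> (q2 -> !!q3))) || ((!q3 || q4) == ((q2 -> q3) -> (q2 -> q2)))) && !(q1 -> (!q3 -> (q2 -> !!q3)))), !((!q3 || q4) == ((q2 -> q3) -> (q2 -> q2))).
(((q1 -> (!q3 -> (q2 -> !!q3))) || ((!q3 || q4) == ((q2 -> q3) -> (q2 -> q2)))) && !(q1 -> (!q3 -> (q2 -> !!q3)))): α-rule — add ((q1 -> (!q3 -> (q2 -> !!q3))) || ((!q3 || q4) == ((q2 -> q3) -> (q2 -> q2)))), !(q1 -> (!q3 -> (q2 -> !!q3))).
!(q1 -> (!q3 -> (q2 -> !!q3))): α-rule — add q1, !(!q3 -> (q2 -> !!q3)).
!(!q3 -> (q2 -> !!q3)): α-rule — add !q3, !(q2 -> !!q3).
!(q2 -> !!q3): α-rule — add q2, !!!q3.
!!!q3: drop double negation, giving !q3.
!((!q3 || q4) == ((q2 -> q3) -> (q2 -> q2))): β-rule — branch into (!q3 || q4), !((q2 -> q3) -> (q2 -> q2))  //  !(!q3 || q4), ((q2 -> q3) -> (q2 -> q2)).
  branch 1 (add (!q3 || q4), !((q2 -> q3) -> (q2 -> q2))):
    !((q2 -> q3) -> (q2 -> q2)): α-rule — add (q2 -> q3), !(q2 -> q2).
    !(q2 -> q2): α-rule — add q2, !q2.
    × closes — contains both q2 and !q2.
  branch 2 (add !(!q3 || q4), ((q2 -> q3) -> (q2 -> q2))):
    !(!q3 || q4): α-rule — add !!q3, !q4.
    × closes — contains both q3 and !q3.
All 2 branches close.
Every branch closed, so the negation is unsatisfiable and the formula is valid.

Valid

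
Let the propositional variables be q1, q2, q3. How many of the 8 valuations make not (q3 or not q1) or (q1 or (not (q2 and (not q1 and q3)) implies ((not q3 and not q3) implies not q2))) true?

7

Initial set: {T (not (q3 or not q1) or (q1 or (not (q2 and (not q1 and q3)) implies ((not q3 and not q3) implies not q2))))}.
T (not (q3 or not q1) or (q1 or (not (q2 and (not q1 and q3)) implies ((not q3 and not q3) implies not q2)))): β-rule — branch into T not (q3 or not q1)  //  T (q1 or (not (q2 and (not q1 and q3)) implies ((not q3 and not q3) implies not q2))).
  branch 1 (add T not (q3 or not q1)):
    T not (q3 or not q1): α-rule — add F q3, F not q1.
    ○ open, literals {q1=T, q3=F}.
  branch 2 (add T (q1 or (not (q2 and (not q1 and q3)) implies ((not q3 and not q3) implies not q2)))):
    T (q1 or (not (q2 and (not q1 and q3)) implies ((not q3 and not q3) implies not q2))): β-rule — branch into T q1  //  T (not (q2 and (not q1 and q3)) implies ((not q3 and not q3) implies not q2)).
      branch 2.1 (add T q1):
        ○ open, literals {q1=T}.
      branch 2.2 (add T (not (q2 and (not q1 and q3)) implies ((not q3 and not q3) implies not q2))):
        T (not (q2 and (not q1 and q3)) implies ((not q3 and not q3) implies not q2)): β-rule — branch into F not (q2 and (not q1 and q3))  //  T ((not q3 and not q3) implies not q2).
          branch 2.2.1 (add F not (q2 and (not q1 and q3))):
            F not (q2 and (not q1 and q3)): α-rule — add T q2, T (not q1 and q3).
            T (not q1 and q3): α-rule — add T not q1, T q3.
            ○ open, literals {q1=F, q2=T, q3=T}.
          branch 2.2.2 (add T ((not q3 and not q3) implies not q2)):
            T ((not q3 and not q3) implies not q2): β-rule — branch into F (not q3 and not q3)  //  T not q2.
              branch 2.2.2.1 (add F (not q3 and not q3)):
                F (not q3 and not q3): β-rule — branch into F not q3  //  F not q3.
                  branch 2.2.2.1.1 (add F not q3):
                    ○ open, literals {q3=T}.
                  branch 2.2.2.1.2 (add F not q3):
                    ○ open, literals {q3=T}.
              branch 2.2.2.2 (add T not q2):
                ○ open, literals {q2=F}.
0 branches closed, 6 open.
Each open branch fixes some atoms; the unmentioned ones are free. Counting distinct full assignments: branch {q1=T, q3=F} (q2) contributes 2 new; branch {q1=T} (q2, q3) contributes 2 new; branch {q1=F, q2=T, q3=T} (none free) contributes 1 new; branch {q3=T} (q1, q2) contributes 1 new; branch {q3=T} (q1, q2) contributes 0 new; branch {q2=F} (q1, q3) contributes 1 new. Total: 7.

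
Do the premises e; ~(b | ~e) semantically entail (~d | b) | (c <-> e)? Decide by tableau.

No

Initial set: {e; ~(b | ~e); ~((~d | b) | (c <-> e))}.
~(b | ~e): α-rule — add ~b, ~~e.
~((~d | b) | (c <-> e)): α-rule — add ~(~d | b), ~(c <-> e).
~(~d | b): α-rule — add ~~d, ~b.
~(c <-> e): β-rule — branch into c, ~e  //  ~c, e.
  branch 1 (add c, ~e):
    × closes — contains both e and ~e.
  branch 2 (add ~c, e):
    ○ open, literals {b=F, c=F, d=T, e=T}.
1 branch closed, 1 open.
An open branch gives a countermodel: b=F, c=F, d=T, e=T (unmentioned atoms arbitrary); the premises hold there but the conclusion fails.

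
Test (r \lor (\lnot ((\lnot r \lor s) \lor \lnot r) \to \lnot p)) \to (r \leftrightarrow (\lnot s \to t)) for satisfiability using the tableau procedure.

Satisfiable

Initial set: {((r \lor (\lnot ((\lnot r \lor s) \lor \lnot r) \to \lnot p)) \to (r \leftrightarrow (\lnot s \to t)))}.
((r \lor (\lnot ((\lnot r \lor s) \lor \lnot r) \to \lnot p)) \to (r \leftrightarrow (\lnot s \to t))): β-rule — branch into \lnot (r \lor (\lnot ((\lnot r \lor s) \lor \lnot r) \to \lnot p))  //  (r \leftrightarrow (\lnot s \to t)).
  branch 1 (add \lnot (r \lor (\lnot ((\lnot r \lor s) \lor \lnot r) \to \lnot p))):
    \lnot (r \lor (\lnot ((\lnot r \lor s) \lor \lnot r) \to \lnot p)): α-rule — add \lnot r, \lnot (\lnot ((\lnot r \lor s) \lor \lnot r) \to \lnot p).
    \lnot (\lnot ((\lnot r \lor s) \lor \lnot r) \to \lnot p): α-rule — add \lnot ((\lnot r \lor s) \lor \lnot r), \lnot \lnot p.
    \lnot ((\lnot r \lor s) \lor \lnot r): α-rule — add \lnot (\lnot r \lor s), \lnot \lnot r.
    × closes — contains both r and \lnot r.
  branch 2 (add (r \leftrightarrow (\lnot s \to t))):
    (r \leftrightarrow (\lnot s \to t)): β-rule — branch into r, (\lnot s \to t)  //  \lnot r, \lnot (\lnot s \to t).
      branch 2.1 (add r, (\lnot s \to t)):
        (\lnot s \to t): β-rule — branch into \lnot \lnot s  //  t.
          branch 2.1.1 (add \lnot \lnot s):
            ○ open, literals {r=1, s=1}.
          branch 2.1.2 (add t):
            ○ open, literals {r=1, t=1}.
      branch 2.2 (add \lnot r, \lnot (\lnot s \to t)):
        \lnot (\lnot s \to t): α-rule — add \lnot s, \lnot t.
        ○ open, literals {r=0, s=0, t=0}.
1 branch closed, 3 open.
An open branch gives a satisfying assignment: r=1, s=1.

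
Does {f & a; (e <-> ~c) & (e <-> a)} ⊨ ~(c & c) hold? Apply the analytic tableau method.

Yes

Initial set: {(f & a); ((e <-> ~c) & (e <-> a)); ~~(c & c)}.
(f & a): α-rule — add f, a.
((e <-> ~c) & (e <-> a)): α-rule — add (e <-> ~c), (e <-> a).
~~(c & c): α-rule — add c, c.
(e <-> ~c): β-rule — branch into e, ~c  //  ~e, ~~c.
  branch 1 (add e, ~c):
    × closes — contains both c and ~c.
  branch 2 (add ~e, ~~c):
    (e <-> a): β-rule — branch into e, a  //  ~e, ~a.
      branch 2.1 (add e, a):
        × closes — contains both e and ~e.
      branch 2.2 (add ~e, ~a):
        × closes — contains both a and ~a.
All 3 branches close.
Every branch closed, so the premises entail the conclusion.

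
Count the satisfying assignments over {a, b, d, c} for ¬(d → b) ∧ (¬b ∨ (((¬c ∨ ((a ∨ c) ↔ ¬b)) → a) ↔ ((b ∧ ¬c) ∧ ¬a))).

Initial set: {(¬(d → b) ∧ (¬b ∨ (((¬c ∨ ((a ∨ c) ↔ ¬b)) → a) ↔ ((b ∧ ¬c) ∧ ¬a))))}.
(¬(d → b) ∧ (¬b ∨ (((¬c ∨ ((a ∨ c) ↔ ¬b)) → a) ↔ ((b ∧ ¬c) ∧ ¬a)))): α-rule — add ¬(d → b), (¬b ∨ (((¬c ∨ ((a ∨ c) ↔ ¬b)) → a) ↔ ((b ∧ ¬c) ∧ ¬a))).
¬(d → b): α-rule — add d, ¬b.
(¬b ∨ (((¬c ∨ ((a ∨ c) ↔ ¬b)) → a) ↔ ((b ∧ ¬c) ∧ ¬a))): β-rule — branch into ¬b  //  (((¬c ∨ ((a ∨ c) ↔ ¬b)) → a) ↔ ((b ∧ ¬c) ∧ ¬a)).
  branch 1 (add ¬b):
    ○ open, literals {b=false, d=true}.
  branch 2 (add (((¬c ∨ ((a ∨ c) ↔ ¬b)) → a) ↔ ((b ∧ ¬c) ∧ ¬a))):
    (((¬c ∨ ((a ∨ c) ↔ ¬b)) → a) ↔ ((b ∧ ¬c) ∧ ¬a)): β-rule — branch into ((¬c ∨ ((a ∨ c) ↔ ¬b)) → a), ((b ∧ ¬c) ∧ ¬a)  //  ¬((¬c ∨ ((a ∨ c) ↔ ¬b)) → a), ¬((b ∧ ¬c) ∧ ¬a).
      branch 2.1 (add ((¬c ∨ ((a ∨ c) ↔ ¬b)) → a), ((b ∧ ¬c) ∧ ¬a)):
        ((b ∧ ¬c) ∧ ¬a): α-rule — add (b ∧ ¬c), ¬a.
        (b ∧ ¬c): α-rule — add b, ¬c.
        × closes — contains both b and ¬b.
      branch 2.2 (add ¬((¬c ∨ ((a ∨ c) ↔ ¬b)) → a), ¬((b ∧ ¬c) ∧ ¬a)):
        ¬((¬c ∨ ((a ∨ c) ↔ ¬b)) → a): α-rule — add (¬c ∨ ((a ∨ c) ↔ ¬b)), ¬a.
        ¬((b ∧ ¬c) ∧ ¬a): β-rule — branch into ¬(b ∧ ¬c)  //  ¬¬a.
          branch 2.2.1 (add ¬(b ∧ ¬c)):
            (¬c ∨ ((a ∨ c) ↔ ¬b)): β-rule — branch into ¬c  //  ((a ∨ c) ↔ ¬b).
              branch 2.2.1.1 (add ¬c):
                ¬(b ∧ ¬c): β-rule — branch into ¬b  //  ¬¬c.
                  branch 2.2.1.1.1 (add ¬b):
                    ○ open, literals {a=false, b=false, c=false, d=true}.
                  branch 2.2.1.1.2 (add ¬¬c):
                    × closes — contains both c and ¬c.
              branch 2.2.1.2 (add ((a ∨ c) ↔ ¬b)):
                ¬(b ∧ ¬c): β-rule — branch into ¬b  //  ¬¬c.
                  branch 2.2.1.2.1 (add ¬b):
                    ((a ∨ c) ↔ ¬b): β-rule — branch into (a ∨ c), ¬b  //  ¬(a ∨ c), ¬¬b.
                      branch 2.2.1.2.1.1 (add (a ∨ c), ¬b):
                        (a ∨ c): β-rule — branch into a  //  c.
                          branch 2.2.1.2.1.1.1 (add a):
                            × closes — contains both a and ¬a.
                          branch 2.2.1.2.1.1.2 (add c):
                            ○ open, literals {a=false, b=false, c=true, d=true}.
                      branch 2.2.1.2.1.2 (add ¬(a ∨ c), ¬¬b):
                        × closes — contains both b and ¬b.
                  branch 2.2.1.2.2 (add ¬¬c):
                    ((a ∨ c) ↔ ¬b): β-rule — branch into (a ∨ c), ¬b  //  ¬(a ∨ c), ¬¬b.
                      branch 2.2.1.2.2.1 (add (a ∨ c), ¬b):
                        (a ∨ c): β-rule — branch into a  //  c.
                          branch 2.2.1.2.2.1.1 (add a):
                            × closes — contains both a and ¬a.
                          branch 2.2.1.2.2.1.2 (add c):
                            ○ open, literals {a=false, b=false, c=true, d=true}.
                      branch 2.2.1.2.2.2 (add ¬(a ∨ c), ¬¬b):
                        × closes — contains both b and ¬b.
          branch 2.2.2 (add ¬¬a):
            × closes — contains both a and ¬a.
7 branches closed, 4 open.
Each open branch fixes some atoms; the unmentioned ones are free. Counting distinct full assignments: branch {b=false, d=true} (a, c) contributes 4 new; branch {a=false, b=false, c=false, d=true} (none free) contributes 0 new; branch {a=false, b=false, c=true, d=true} (none free) contributes 0 new; branch {a=false, b=false, c=true, d=true} (none free) contributes 0 new. Total: 4.

4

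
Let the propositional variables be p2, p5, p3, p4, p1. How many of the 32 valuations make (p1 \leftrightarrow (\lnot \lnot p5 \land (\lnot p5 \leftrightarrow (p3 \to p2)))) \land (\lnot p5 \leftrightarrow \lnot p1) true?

Initial set: {((p1 \leftrightarrow (\lnot \lnot p5 \land (\lnot p5 \leftrightarrow (p3 \to p2)))) \land (\lnot p5 \leftrightarrow \lnot p1))}.
((p1 \leftrightarrow (\lnot \lnot p5 \land (\lnot p5 \leftrightarrow (p3 \to p2)))) \land (\lnot p5 \leftrightarrow \lnot p1)): α-rule — add (p1 \leftrightarrow (\lnot \lnot p5 \land (\lnot p5 \leftrightarrow (p3 \to p2)))), (\lnot p5 \leftrightarrow \lnot p1).
(p1 \leftrightarrow (\lnot \lnot p5 \land (\lnot p5 \leftrightarrow (p3 \to p2)))): β-rule — branch into p1, (\lnot \lnot p5 \land (\lnot p5 \leftrightarrow (p3 \to p2)))  //  \lnot p1, \lnot (\lnot \lnot p5 \land (\lnot p5 \leftrightarrow (p3 \to p2))).
  branch 1 (add p1, (\lnot \lnot p5 \land (\lnot p5 \leftrightarrow (p3 \to p2)))):
    (\lnot \lnot p5 \land (\lnot p5 \leftrightarrow (p3 \to p2))): α-rule — add \lnot \lnot p5, (\lnot p5 \leftrightarrow (p3 \to p2)).
    \lnot \lnot p5: drop double negation, giving p5.
    (\lnot p5 \leftrightarrow \lnot p1): β-rule — branch into \lnot p5, \lnot p1  //  \lnot \lnot p5, \lnot \lnot p1.
      branch 1.1 (add \lnot p5, \lnot p1):
        × closes — contains both p5 and \lnot p5.
      branch 1.2 (add \lnot \lnot p5, \lnot \lnot p1):
        (\lnot p5 \leftrightarrow (p3 \to p2)): β-rule — branch into \lnot p5, (p3 \to p2)  //  \lnot \lnot p5, \lnot (p3 \to p2).
          branch 1.2.1 (add \lnot p5, (p3 \to p2)):
            × closes — contains both p5 and \lnot p5.
          branch 1.2.2 (add \lnot \lnot p5, \lnot (p3 \to p2)):
            \lnot (p3 \to p2): α-rule — add p3, \lnot p2.
            ○ open, literals {p1=true, p2=false, p3=true, p5=true}.
  branch 2 (add \lnot p1, \lnot (\lnot \lnot p5 \land (\lnot p5 \leftrightarrow (p3 \to p2)))):
    (\lnot p5 \leftrightarrow \lnot p1): β-rule — branch into \lnot p5, \lnot p1  //  \lnot \lnot p5, \lnot \lnot p1.
      branch 2.1 (add \lnot p5, \lnot p1):
        \lnot (\lnot \lnot p5 \land (\lnot p5 \leftrightarrow (p3 \to p2))): β-rule — branch into \lnot \lnot \lnot p5  //  \lnot (\lnot p5 \leftrightarrow (p3 \to p2)).
          branch 2.1.1 (add \lnot \lnot \lnot p5):
            \lnot \lnot \lnot p5: drop double negation, giving \lnot p5.
            ○ open, literals {p1=false, p5=false}.
          branch 2.1.2 (add \lnot (\lnot p5 \leftrightarrow (p3 \to p2))):
            \lnot (\lnot p5 \leftrightarrow (p3 \to p2)): β-rule — branch into \lnot p5, \lnot (p3 \to p2)  //  \lnot \lnot p5, (p3 \to p2).
              branch 2.1.2.1 (add \lnot p5, \lnot (p3 \to p2)):
                \lnot (p3 \to p2): α-rule — add p3, \lnot p2.
                ○ open, literals {p1=false, p2=false, p3=true, p5=false}.
              branch 2.1.2.2 (add \lnot \lnot p5, (p3 \to p2)):
                × closes — contains both p5 and \lnot p5.
      branch 2.2 (add \lnot \lnot p5, \lnot \lnot p1):
        × closes — contains both p1 and \lnot p1.
4 branches closed, 3 open.
Each open branch fixes some atoms; the unmentioned ones are free. Counting distinct full assignments: branch {p1=true, p2=false, p3=true, p5=true} (p4) contributes 2 new; branch {p1=false, p5=false} (p2, p3, p4) contributes 8 new; branch {p1=false, p2=false, p3=true, p5=false} (p4) contributes 0 new. Total: 10.

10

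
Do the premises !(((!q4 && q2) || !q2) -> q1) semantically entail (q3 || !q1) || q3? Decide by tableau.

Initial set: {!(((!q4 && q2) || !q2) -> q1); !((q3 || !q1) || q3)}.
!(((!q4 && q2) || !q2) -> q1): α-rule — add ((!q4 && q2) || !q2), !q1.
!((q3 || !q1) || q3): α-rule — add !(q3 || !q1), !q3.
!(q3 || !q1): α-rule — add !q3, !!q1.
× closes — contains both q1 and !q1.
All 1 branch closes.
Every branch closed, so the premises entail the conclusion.

Yes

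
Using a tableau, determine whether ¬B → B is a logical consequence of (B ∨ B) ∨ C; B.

Initial set: {((B ∨ B) ∨ C); B; ¬(¬B → B)}.
¬(¬B → B): α-rule — add ¬B, ¬B.
× closes — contains both B and ¬B.
All 1 branch closes.
Every branch closed, so the premises entail the conclusion.

Yes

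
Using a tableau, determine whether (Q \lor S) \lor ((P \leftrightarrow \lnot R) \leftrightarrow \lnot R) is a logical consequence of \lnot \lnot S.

Initial set: {\lnot \lnot S; \lnot ((Q \lor S) \lor ((P \leftrightarrow \lnot R) \leftrightarrow \lnot R))}.
\lnot \lnot S: drop double negation, giving S.
\lnot ((Q \lor S) \lor ((P \leftrightarrow \lnot R) \leftrightarrow \lnot R)): α-rule — add \lnot (Q \lor S), \lnot ((P \leftrightarrow \lnot R) \leftrightarrow \lnot R).
\lnot (Q \lor S): α-rule — add \lnot Q, \lnot S.
× closes — contains both S and \lnot S.
All 1 branch closes.
Every branch closed, so the premises entail the conclusion.

Yes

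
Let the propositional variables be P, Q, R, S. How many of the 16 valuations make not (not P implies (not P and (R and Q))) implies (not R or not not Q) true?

Initial set: {(not (not P implies (not P and (R and Q))) implies (not R or not not Q))}.
(not (not P implies (not P and (R and Q))) implies (not R or not not Q)): β-rule — branch into not not (not P implies (not P and (R and Q)))  //  (not R or not not Q).
  branch 1 (add not not (not P implies (not P and (R and Q)))):
    not not (not P implies (not P and (R and Q))): β-rule — branch into not not P  //  (not P and (R and Q)).
      branch 1.1 (add not not P):
        ○ open, literals {P=T}.
      branch 1.2 (add (not P and (R and Q))):
        (not P and (R and Q)): α-rule — add not P, (R and Q).
        (R and Q): α-rule — add R, Q.
        ○ open, literals {P=F, Q=T, R=T}.
  branch 2 (add (not R or not not Q)):
    (not R or not not Q): β-rule — branch into not R  //  not not Q.
      branch 2.1 (add not R):
        ○ open, literals {R=F}.
      branch 2.2 (add not not Q):
        not not Q: drop double negation, giving Q.
        ○ open, literals {Q=T}.
0 branches closed, 4 open.
Each open branch fixes some atoms; the unmentioned ones are free. Counting distinct full assignments: branch {P=T} (Q, R, S) contributes 8 new; branch {P=F, Q=T, R=T} (S) contributes 2 new; branch {R=F} (P, Q, S) contributes 4 new; branch {Q=T} (P, R, S) contributes 0 new. Total: 14.

14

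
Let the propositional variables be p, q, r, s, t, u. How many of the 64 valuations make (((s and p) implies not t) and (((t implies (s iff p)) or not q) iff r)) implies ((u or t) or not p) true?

Initial set: {((((s and p) implies not t) and (((t implies (s iff p)) or not q) iff r)) implies ((u or t) or not p))}.
((((s and p) implies not t) and (((t implies (s iff p)) or not q) iff r)) implies ((u or t) or not p)): β-rule — branch into not (((s and p) implies not t) and (((t implies (s iff p)) or not q) iff r))  //  ((u or t) or not p).
  branch 1 (add not (((s and p) implies not t) and (((t implies (s iff p)) or not q) iff r))):
    not (((s and p) implies not t) and (((t implies (s iff p)) or not q) iff r)): β-rule — branch into not ((s and p) implies not t)  //  not (((t implies (s iff p)) or not q) iff r).
      branch 1.1 (add not ((s and p) implies not t)):
        not ((s and p) implies not t): α-rule — add (s and p), not not t.
        (s and p): α-rule — add s, p.
        ○ open, literals {p=T, s=T, t=T}.
      branch 1.2 (add not (((t implies (s iff p)) or not q) iff r)):
        not (((t implies (s iff p)) or not q) iff r): β-rule — branch into ((t implies (s iff p)) or not q), not r  //  not ((t implies (s iff p)) or not q), r.
          branch 1.2.1 (add ((t implies (s iff p)) or not q), not r):
            ((t implies (s iff p)) or not q): β-rule — branch into (t implies (s iff p))  //  not q.
              branch 1.2.1.1 (add (t implies (s iff p))):
                (t implies (s iff p)): β-rule — branch into not t  //  (s iff p).
                  branch 1.2.1.1.1 (add not t):
                    ○ open, literals {r=F, t=F}.
                  branch 1.2.1.1.2 (add (s iff p)):
                    (s iff p): β-rule — branch into s, p  //  not s, not p.
                      branch 1.2.1.1.2.1 (add s, p):
                        ○ open, literals {p=T, r=F, s=T}.
                      branch 1.2.1.1.2.2 (add not s, not p):
                        ○ open, literals {p=F, r=F, s=F}.
              branch 1.2.1.2 (add not q):
                ○ open, literals {q=F, r=F}.
          branch 1.2.2 (add not ((t implies (s iff p)) or not q), r):
            not ((t implies (s iff p)) or not q): α-rule — add not (t implies (s iff p)), not not q.
            not (t implies (s iff p)): α-rule — add t, not (s iff p).
            not (s iff p): β-rule — branch into s, not p  //  not s, p.
              branch 1.2.2.1 (add s, not p):
                ○ open, literals {p=F, q=T, r=T, s=T, t=T}.
              branch 1.2.2.2 (add not s, p):
                ○ open, literals {p=T, q=T, r=T, s=F, t=T}.
  branch 2 (add ((u or t) or not p)):
    ((u or t) or not p): β-rule — branch into (u or t)  //  not p.
      branch 2.1 (add (u or t)):
        (u or t): β-rule — branch into u  //  t.
          branch 2.1.1 (add u):
            ○ open, literals {u=T}.
          branch 2.1.2 (add t):
            ○ open, literals {t=T}.
      branch 2.2 (add not p):
        ○ open, literals {p=F}.
0 branches closed, 10 open.
Each open branch fixes some atoms; the unmentioned ones are free. Counting distinct full assignments: branch {p=T, s=T, t=T} (q, r, u) contributes 8 new; branch {r=F, t=F} (p, q, s, u) contributes 16 new; branch {p=T, r=F, s=T} (q, t, u) contributes 0 new; branch {p=F, r=F, s=F} (q, t, u) contributes 4 new; branch {q=F, r=F} (p, s, t, u) contributes 4 new; branch {p=F, q=T, r=T, s=T, t=T} (u) contributes 2 new; branch {p=T, q=T, r=T, s=F, t=T} (u) contributes 2 new; branch {u=T} (p, q, r, s, t) contributes 14 new; branch {t=T} (p, q, r, s, u) contributes 6 new; branch {p=F} (q, r, s, t, u) contributes 4 new. Total: 60.

60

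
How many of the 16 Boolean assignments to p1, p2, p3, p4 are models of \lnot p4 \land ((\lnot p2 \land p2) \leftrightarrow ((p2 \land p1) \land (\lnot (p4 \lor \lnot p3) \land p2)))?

Initial set: {(\lnot p4 \land ((\lnot p2 \land p2) \leftrightarrow ((p2 \land p1) \land (\lnot (p4 \lor \lnot p3) \land p2))))}.
(\lnot p4 \land ((\lnot p2 \land p2) \leftrightarrow ((p2 \land p1) \land (\lnot (p4 \lor \lnot p3) \land p2)))): α-rule — add \lnot p4, ((\lnot p2 \land p2) \leftrightarrow ((p2 \land p1) \land (\lnot (p4 \lor \lnot p3) \land p2))).
((\lnot p2 \land p2) \leftrightarrow ((p2 \land p1) \land (\lnot (p4 \lor \lnot p3) \land p2))): β-rule — branch into (\lnot p2 \land p2), ((p2 \land p1) \land (\lnot (p4 \lor \lnot p3) \land p2))  //  \lnot (\lnot p2 \land p2), \lnot ((p2 \land p1) \land (\lnot (p4 \lor \lnot p3) \land p2)).
  branch 1 (add (\lnot p2 \land p2), ((p2 \land p1) \land (\lnot (p4 \lor \lnot p3) \land p2))):
    (\lnot p2 \land p2): α-rule — add \lnot p2, p2.
    × closes — contains both p2 and \lnot p2.
  branch 2 (add \lnot (\lnot p2 \land p2), \lnot ((p2 \land p1) \land (\lnot (p4 \lor \lnot p3) \land p2))):
    \lnot (\lnot p2 \land p2): β-rule — branch into \lnot \lnot p2  //  \lnot p2.
      branch 2.1 (add \lnot \lnot p2):
        \lnot ((p2 \land p1) \land (\lnot (p4 \lor \lnot p3) \land p2)): β-rule — branch into \lnot (p2 \land p1)  //  \lnot (\lnot (p4 \lor \lnot p3) \land p2).
          branch 2.1.1 (add \lnot (p2 \land p1)):
            \lnot (p2 \land p1): β-rule — branch into \lnot p2  //  \lnot p1.
              branch 2.1.1.1 (add \lnot p2):
                × closes — contains both p2 and \lnot p2.
              branch 2.1.1.2 (add \lnot p1):
                ○ open, literals {p1=0, p2=1, p4=0}.
          branch 2.1.2 (add \lnot (\lnot (p4 \lor \lnot p3) \land p2)):
            \lnot (\lnot (p4 \lor \lnot p3) \land p2): β-rule — branch into \lnot \lnot (p4 \lor \lnot p3)  //  \lnot p2.
              branch 2.1.2.1 (add \lnot \lnot (p4 \lor \lnot p3)):
                \lnot \lnot (p4 \lor \lnot p3): β-rule — branch into p4  //  \lnot p3.
                  branch 2.1.2.1.1 (add p4):
                    × closes — contains both p4 and \lnot p4.
                  branch 2.1.2.1.2 (add \lnot p3):
                    ○ open, literals {p2=1, p3=0, p4=0}.
              branch 2.1.2.2 (add \lnot p2):
                × closes — contains both p2 and \lnot p2.
      branch 2.2 (add \lnot p2):
        \lnot ((p2 \land p1) \land (\lnot (p4 \lor \lnot p3) \land p2)): β-rule — branch into \lnot (p2 \land p1)  //  \lnot (\lnot (p4 \lor \lnot p3) \land p2).
          branch 2.2.1 (add \lnot (p2 \land p1)):
            \lnot (p2 \land p1): β-rule — branch into \lnot p2  //  \lnot p1.
              branch 2.2.1.1 (add \lnot p2):
                ○ open, literals {p2=0, p4=0}.
              branch 2.2.1.2 (add \lnot p1):
                ○ open, literals {p1=0, p2=0, p4=0}.
          branch 2.2.2 (add \lnot (\lnot (p4 \lor \lnot p3) \land p2)):
            \lnot (\lnot (p4 \lor \lnot p3) \land p2): β-rule — branch into \lnot \lnot (p4 \lor \lnot p3)  //  \lnot p2.
              branch 2.2.2.1 (add \lnot \lnot (p4 \lor \lnot p3)):
                \lnot \lnot (p4 \lor \lnot p3): β-rule — branch into p4  //  \lnot p3.
                  branch 2.2.2.1.1 (add p4):
                    × closes — contains both p4 and \lnot p4.
                  branch 2.2.2.1.2 (add \lnot p3):
                    ○ open, literals {p2=0, p3=0, p4=0}.
              branch 2.2.2.2 (add \lnot p2):
                ○ open, literals {p2=0, p4=0}.
5 branches closed, 6 open.
Each open branch fixes some atoms; the unmentioned ones are free. Counting distinct full assignments: branch {p1=0, p2=1, p4=0} (p3) contributes 2 new; branch {p2=1, p3=0, p4=0} (p1) contributes 1 new; branch {p2=0, p4=0} (p1, p3) contributes 4 new; branch {p1=0, p2=0, p4=0} (p3) contributes 0 new; branch {p2=0, p3=0, p4=0} (p1) contributes 0 new; branch {p2=0, p4=0} (p1, p3) contributes 0 new. Total: 7.

7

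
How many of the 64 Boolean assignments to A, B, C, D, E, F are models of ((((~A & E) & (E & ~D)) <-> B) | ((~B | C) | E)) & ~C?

Initial set: {(((((~A & E) & (E & ~D)) <-> B) | ((~B | C) | E)) & ~C)}.
(((((~A & E) & (E & ~D)) <-> B) | ((~B | C) | E)) & ~C): α-rule — add ((((~A & E) & (E & ~D)) <-> B) | ((~B | C) | E)), ~C.
((((~A & E) & (E & ~D)) <-> B) | ((~B | C) | E)): β-rule — branch into (((~A & E) & (E & ~D)) <-> B)  //  ((~B | C) | E).
  branch 1 (add (((~A & E) & (E & ~D)) <-> B)):
    (((~A & E) & (E & ~D)) <-> B): β-rule — branch into ((~A & E) & (E & ~D)), B  //  ~((~A & E) & (E & ~D)), ~B.
      branch 1.1 (add ((~A & E) & (E & ~D)), B):
        ((~A & E) & (E & ~D)): α-rule — add (~A & E), (E & ~D).
        (~A & E): α-rule — add ~A, E.
        (E & ~D): α-rule — add E, ~D.
        ○ open, literals {A=false, B=true, C=false, D=false, E=true}.
      branch 1.2 (add ~((~A & E) & (E & ~D)), ~B):
        ~((~A & E) & (E & ~D)): β-rule — branch into ~(~A & E)  //  ~(E & ~D).
          branch 1.2.1 (add ~(~A & E)):
            ~(~A & E): β-rule — branch into ~~A  //  ~E.
              branch 1.2.1.1 (add ~~A):
                ○ open, literals {A=true, B=false, C=false}.
              branch 1.2.1.2 (add ~E):
                ○ open, literals {B=false, C=false, E=false}.
          branch 1.2.2 (add ~(E & ~D)):
            ~(E & ~D): β-rule — branch into ~E  //  ~~D.
              branch 1.2.2.1 (add ~E):
                ○ open, literals {B=false, C=false, E=false}.
              branch 1.2.2.2 (add ~~D):
                ○ open, literals {B=false, C=false, D=true}.
  branch 2 (add ((~B | C) | E)):
    ((~B | C) | E): β-rule — branch into (~B | C)  //  E.
      branch 2.1 (add (~B | C)):
        (~B | C): β-rule — branch into ~B  //  C.
          branch 2.1.1 (add ~B):
            ○ open, literals {B=false, C=false}.
          branch 2.1.2 (add C):
            × closes — contains both C and ~C.
      branch 2.2 (add E):
        ○ open, literals {C=false, E=true}.
1 branch closed, 7 open.
Each open branch fixes some atoms; the unmentioned ones are free. Counting distinct full assignments: branch {A=false, B=true, C=false, D=false, E=true} (F) contributes 2 new; branch {A=true, B=false, C=false} (D, E, F) contributes 8 new; branch {B=false, C=false, E=false} (A, D, F) contributes 4 new; branch {B=false, C=false, E=false} (A, D, F) contributes 0 new; branch {B=false, C=false, D=true} (A, E, F) contributes 2 new; branch {B=false, C=false} (A, D, E, F) contributes 2 new; branch {C=false, E=true} (A, B, D, F) contributes 6 new. Total: 24.

24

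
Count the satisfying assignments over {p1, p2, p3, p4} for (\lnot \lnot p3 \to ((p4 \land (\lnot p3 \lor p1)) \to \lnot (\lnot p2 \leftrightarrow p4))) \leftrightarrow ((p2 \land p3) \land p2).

5

Initial set: {((\lnot \lnot p3 \to ((p4 \land (\lnot p3 \lor p1)) \to \lnot (\lnot p2 \leftrightarrow p4))) \leftrightarrow ((p2 \land p3) \land p2))}.
((\lnot \lnot p3 \to ((p4 \land (\lnot p3 \lor p1)) \to \lnot (\lnot p2 \leftrightarrow p4))) \leftrightarrow ((p2 \land p3) \land p2)): β-rule — branch into (\lnot \lnot p3 \to ((p4 \land (\lnot p3 \lor p1)) \to \lnot (\lnot p2 \leftrightarrow p4))), ((p2 \land p3) \land p2)  //  \lnot (\lnot \lnot p3 \to ((p4 \land (\lnot p3 \lor p1)) \to \lnot (\lnot p2 \leftrightarrow p4))), \lnot ((p2 \land p3) \land p2).
  branch 1 (add (\lnot \lnot p3 \to ((p4 \land (\lnot p3 \lor p1)) \to \lnot (\lnot p2 \leftrightarrow p4))), ((p2 \land p3) \land p2)):
    ((p2 \land p3) \land p2): α-rule — add (p2 \land p3), p2.
    (p2 \land p3): α-rule — add p2, p3.
    (\lnot \lnot p3 \to ((p4 \land (\lnot p3 \lor p1)) \to \lnot (\lnot p2 \leftrightarrow p4))): β-rule — branch into \lnot \lnot \lnot p3  //  ((p4 \land (\lnot p3 \lor p1)) \to \lnot (\lnot p2 \leftrightarrow p4)).
      branch 1.1 (add \lnot \lnot \lnot p3):
        \lnot \lnot \lnot p3: drop double negation, giving \lnot p3.
        × closes — contains both p3 and \lnot p3.
      branch 1.2 (add ((p4 \land (\lnot p3 \lor p1)) \to \lnot (\lnot p2 \leftrightarrow p4))):
        ((p4 \land (\lnot p3 \lor p1)) \to \lnot (\lnot p2 \leftrightarrow p4)): β-rule — branch into \lnot (p4 \land (\lnot p3 \lor p1))  //  \lnot (\lnot p2 \leftrightarrow p4).
          branch 1.2.1 (add \lnot (p4 \land (\lnot p3 \lor p1))):
            \lnot (p4 \land (\lnot p3 \lor p1)): β-rule — branch into \lnot p4  //  \lnot (\lnot p3 \lor p1).
              branch 1.2.1.1 (add \lnot p4):
                ○ open, literals {p2=1, p3=1, p4=0}.
              branch 1.2.1.2 (add \lnot (\lnot p3 \lor p1)):
                \lnot (\lnot p3 \lor p1): α-rule — add \lnot \lnot p3, \lnot p1.
                ○ open, literals {p1=0, p2=1, p3=1}.
          branch 1.2.2 (add \lnot (\lnot p2 \leftrightarrow p4)):
            \lnot (\lnot p2 \leftrightarrow p4): β-rule — branch into \lnot p2, \lnot p4  //  \lnot \lnot p2, p4.
              branch 1.2.2.1 (add \lnot p2, \lnot p4):
                × closes — contains both p2 and \lnot p2.
              branch 1.2.2.2 (add \lnot \lnot p2, p4):
                ○ open, literals {p2=1, p3=1, p4=1}.
  branch 2 (add \lnot (\lnot \lnot p3 \to ((p4 \land (\lnot p3 \lor p1)) \to \lnot (\lnot p2 \leftrightarrow p4))), \lnot ((p2 \land p3) \land p2)):
    \lnot (\lnot \lnot p3 \to ((p4 \land (\lnot p3 \lor p1)) \to \lnot (\lnot p2 \leftrightarrow p4))): α-rule — add \lnot \lnot p3, \lnot ((p4 \land (\lnot p3 \lor p1)) \to \lnot (\lnot p2 \leftrightarrow p4)).
    \lnot \lnot p3: drop double negation, giving p3.
    \lnot ((p4 \land (\lnot p3 \lor p1)) \to \lnot (\lnot p2 \leftrightarrow p4)): α-rule — add (p4 \land (\lnot p3 \lor p1)), \lnot \lnot (\lnot p2 \leftrightarrow p4).
    (p4 \land (\lnot p3 \lor p1)): α-rule — add p4, (\lnot p3 \lor p1).
    \lnot ((p2 \land p3) \land p2): β-rule — branch into \lnot (p2 \land p3)  //  \lnot p2.
      branch 2.1 (add \lnot (p2 \land p3)):
        \lnot \lnot (\lnot p2 \leftrightarrow p4): β-rule — branch into \lnot p2, p4  //  \lnot \lnot p2, \lnot p4.
          branch 2.1.1 (add \lnot p2, p4):
            (\lnot p3 \lor p1): β-rule — branch into \lnot p3  //  p1.
              branch 2.1.1.1 (add \lnot p3):
                × closes — contains both p3 and \lnot p3.
              branch 2.1.1.2 (add p1):
                \lnot (p2 \land p3): β-rule — branch into \lnot p2  //  \lnot p3.
                  branch 2.1.1.2.1 (add \lnot p2):
                    ○ open, literals {p1=1, p2=0, p3=1, p4=1}.
                  branch 2.1.1.2.2 (add \lnot p3):
                    × closes — contains both p3 and \lnot p3.
          branch 2.1.2 (add \lnot \lnot p2, \lnot p4):
            × closes — contains both p4 and \lnot p4.
      branch 2.2 (add \lnot p2):
        \lnot \lnot (\lnot p2 \leftrightarrow p4): β-rule — branch into \lnot p2, p4  //  \lnot \lnot p2, \lnot p4.
          branch 2.2.1 (add \lnot p2, p4):
            (\lnot p3 \lor p1): β-rule — branch into \lnot p3  //  p1.
              branch 2.2.1.1 (add \lnot p3):
                × closes — contains both p3 and \lnot p3.
              branch 2.2.1.2 (add p1):
                ○ open, literals {p1=1, p2=0, p3=1, p4=1}.
          branch 2.2.2 (add \lnot \lnot p2, \lnot p4):
            × closes — contains both p2 and \lnot p2.
7 branches closed, 5 open.
Each open branch fixes some atoms; the unmentioned ones are free. Counting distinct full assignments: branch {p2=1, p3=1, p4=0} (p1) contributes 2 new; branch {p1=0, p2=1, p3=1} (p4) contributes 1 new; branch {p2=1, p3=1, p4=1} (p1) contributes 1 new; branch {p1=1, p2=0, p3=1, p4=1} (none free) contributes 1 new; branch {p1=1, p2=0, p3=1, p4=1} (none free) contributes 0 new. Total: 5.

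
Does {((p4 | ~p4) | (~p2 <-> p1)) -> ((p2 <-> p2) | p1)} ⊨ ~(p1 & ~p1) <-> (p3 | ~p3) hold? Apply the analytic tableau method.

Yes

Initial set: {T (((p4 | ~p4) | (~p2 <-> p1)) -> ((p2 <-> p2) | p1)); F (~(p1 & ~p1) <-> (p3 | ~p3))}.
T (((p4 | ~p4) | (~p2 <-> p1)) -> ((p2 <-> p2) | p1)): β-rule — branch into F ((p4 | ~p4) | (~p2 <-> p1))  //  T ((p2 <-> p2) | p1).
  branch 1 (add F ((p4 | ~p4) | (~p2 <-> p1))):
    F ((p4 | ~p4) | (~p2 <-> p1)): α-rule — add F (p4 | ~p4), F (~p2 <-> p1).
    F (p4 | ~p4): α-rule — add F p4, F ~p4.
    × closes — contains both p4 and ~p4.
  branch 2 (add T ((p2 <-> p2) | p1)):
    F (~(p1 & ~p1) <-> (p3 | ~p3)): β-rule — branch into T ~(p1 & ~p1), F (p3 | ~p3)  //  F ~(p1 & ~p1), T (p3 | ~p3).
      branch 2.1 (add T ~(p1 & ~p1), F (p3 | ~p3)):
        F (p3 | ~p3): α-rule — add F p3, F ~p3.
        × closes — contains both p3 and ~p3.
      branch 2.2 (add F ~(p1 & ~p1), T (p3 | ~p3)):
        F ~(p1 & ~p1): α-rule — add T p1, T ~p1.
        × closes — contains both p1 and ~p1.
All 3 branches close.
Every branch closed, so the premises entail the conclusion.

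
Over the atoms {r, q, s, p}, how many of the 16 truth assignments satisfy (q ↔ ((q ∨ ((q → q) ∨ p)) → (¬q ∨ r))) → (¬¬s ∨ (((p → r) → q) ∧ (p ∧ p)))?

Initial set: {T ((q ↔ ((q ∨ ((q → q) ∨ p)) → (¬q ∨ r))) → (¬¬s ∨ (((p → r) → q) ∧ (p ∧ p))))}.
T ((q ↔ ((q ∨ ((q → q) ∨ p)) → (¬q ∨ r))) → (¬¬s ∨ (((p → r) → q) ∧ (p ∧ p)))): β-rule — branch into F (q ↔ ((q ∨ ((q → q) ∨ p)) → (¬q ∨ r)))  //  T (¬¬s ∨ (((p → r) → q) ∧ (p ∧ p))).
  branch 1 (add F (q ↔ ((q ∨ ((q → q) ∨ p)) → (¬q ∨ r)))):
    F (q ↔ ((q ∨ ((q → q) ∨ p)) → (¬q ∨ r))): β-rule — branch into T q, F ((q ∨ ((q → q) ∨ p)) → (¬q ∨ r))  //  F q, T ((q ∨ ((q → q) ∨ p)) → (¬q ∨ r)).
      branch 1.1 (add T q, F ((q ∨ ((q → q) ∨ p)) → (¬q ∨ r))):
        F ((q ∨ ((q → q) ∨ p)) → (¬q ∨ r)): α-rule — add T (q ∨ ((q → q) ∨ p)), F (¬q ∨ r).
        F (¬q ∨ r): α-rule — add F ¬q, F r.
        T (q ∨ ((q → q) ∨ p)): β-rule — branch into T q  //  T ((q → q) ∨ p).
          branch 1.1.1 (add T q):
            ○ open, literals {q=T, r=F}.
          branch 1.1.2 (add T ((q → q) ∨ p)):
            T ((q → q) ∨ p): β-rule — branch into T (q → q)  //  T p.
              branch 1.1.2.1 (add T (q → q)):
                T (q → q): β-rule — branch into F q  //  T q.
                  branch 1.1.2.1.1 (add F q):
                    × closes — contains both q and ¬q.
                  branch 1.1.2.1.2 (add T q):
                    ○ open, literals {q=T, r=F}.
              branch 1.1.2.2 (add T p):
                ○ open, literals {p=T, q=T, r=F}.
      branch 1.2 (add F q, T ((q ∨ ((q → q) ∨ p)) → (¬q ∨ r))):
        T ((q ∨ ((q → q) ∨ p)) → (¬q ∨ r)): β-rule — branch into F (q ∨ ((q → q) ∨ p))  //  T (¬q ∨ r).
          branch 1.2.1 (add F (q ∨ ((q → q) ∨ p))):
            F (q ∨ ((q → q) ∨ p)): α-rule — add F q, F ((q → q) ∨ p).
            F ((q → q) ∨ p): α-rule — add F (q → q), F p.
            F (q → q): α-rule — add T q, F q.
            × closes — contains both q and ¬q.
          branch 1.2.2 (add T (¬q ∨ r)):
            T (¬q ∨ r): β-rule — branch into T ¬q  //  T r.
              branch 1.2.2.1 (add T ¬q):
                ○ open, literals {q=F}.
              branch 1.2.2.2 (add T r):
                ○ open, literals {q=F, r=T}.
  branch 2 (add T (¬¬s ∨ (((p → r) → q) ∧ (p ∧ p)))):
    T (¬¬s ∨ (((p → r) → q) ∧ (p ∧ p))): β-rule — branch into T ¬¬s  //  T (((p → r) → q) ∧ (p ∧ p)).
      branch 2.1 (add T ¬¬s):
        T ¬¬s: drop double negation, giving T s.
        ○ open, literals {s=T}.
      branch 2.2 (add T (((p → r) → q) ∧ (p ∧ p))):
        T (((p → r) → q) ∧ (p ∧ p)): α-rule — add T ((p → r) → q), T (p ∧ p).
        T (p ∧ p): α-rule — add T p, T p.
        T ((p → r) → q): β-rule — branch into F (p → r)  //  T q.
          branch 2.2.1 (add F (p → r)):
            F (p → r): α-rule — add T p, F r.
            ○ open, literals {p=T, r=F}.
          branch 2.2.2 (add T q):
            ○ open, literals {p=T, q=T}.
2 branches closed, 8 open.
Each open branch fixes some atoms; the unmentioned ones are free. Counting distinct full assignments: branch {q=T, r=F} (s, p) contributes 4 new; branch {q=T, r=F} (s, p) contributes 0 new; branch {p=T, q=T, r=F} (s) contributes 0 new; branch {q=F} (r, s, p) contributes 8 new; branch {q=F, r=T} (s, p) contributes 0 new; branch {s=T} (r, q, p) contributes 2 new; branch {p=T, r=F} (q, s) contributes 0 new; branch {p=T, q=T} (r, s) contributes 1 new. Total: 15.

15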